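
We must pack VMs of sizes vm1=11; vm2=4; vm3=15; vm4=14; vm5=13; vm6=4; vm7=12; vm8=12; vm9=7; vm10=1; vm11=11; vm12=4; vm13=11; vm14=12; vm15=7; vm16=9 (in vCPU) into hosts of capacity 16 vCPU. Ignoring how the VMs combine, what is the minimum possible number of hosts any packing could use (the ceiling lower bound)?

Total size = 11 + 4 + 15 + 14 + 13 + 4 + 12 + 12 + 7 + 1 + 11 + 4 + 11 + 12 + 7 + 9 = 147 vCPU.
⌈147 / 16⌉ = 10.

10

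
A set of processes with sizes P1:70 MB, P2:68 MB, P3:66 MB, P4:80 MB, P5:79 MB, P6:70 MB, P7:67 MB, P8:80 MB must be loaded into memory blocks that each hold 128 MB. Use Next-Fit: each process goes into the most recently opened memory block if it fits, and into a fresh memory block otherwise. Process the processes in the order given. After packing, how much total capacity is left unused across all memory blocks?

444

P1 (70 MB) → memory block 1 (remaining 58 MB)
P2 (68 MB) → memory block 2 (remaining 60 MB)
P3 (66 MB) → memory block 3 (remaining 62 MB)
P4 (80 MB) → memory block 4 (remaining 48 MB)
P5 (79 MB) → memory block 5 (remaining 49 MB)
P6 (70 MB) → memory block 6 (remaining 58 MB)
P7 (67 MB) → memory block 7 (remaining 61 MB)
P8 (80 MB) → memory block 8 (remaining 48 MB)
8 memory blocks × 128 MB = 1024 MB; used 580 MB; unused 444 MB.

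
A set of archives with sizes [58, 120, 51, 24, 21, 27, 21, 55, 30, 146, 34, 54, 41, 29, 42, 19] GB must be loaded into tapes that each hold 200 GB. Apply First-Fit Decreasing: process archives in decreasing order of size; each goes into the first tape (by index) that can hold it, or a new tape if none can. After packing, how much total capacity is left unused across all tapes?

28

Sorted descending: 146, 120, 58, 55, 54, 51, 42, 41, 34, 30, 29, 27, 24, 21, 21, 19.
146 GB → tape 1 (remaining 54 GB)
120 GB → tape 2 (remaining 80 GB)
58 GB → tape 2 (remaining 22 GB)
55 GB → tape 3 (remaining 145 GB)
54 GB → tape 1 (remaining 0 GB)
51 GB → tape 3 (remaining 94 GB)
42 GB → tape 3 (remaining 52 GB)
41 GB → tape 3 (remaining 11 GB)
34 GB → tape 4 (remaining 166 GB)
30 GB → tape 4 (remaining 136 GB)
29 GB → tape 4 (remaining 107 GB)
27 GB → tape 4 (remaining 80 GB)
24 GB → tape 4 (remaining 56 GB)
21 GB → tape 2 (remaining 1 GB)
21 GB → tape 4 (remaining 35 GB)
19 GB → tape 4 (remaining 16 GB)
4 tapes × 200 GB = 800 GB; used 772 GB; unused 28 GB.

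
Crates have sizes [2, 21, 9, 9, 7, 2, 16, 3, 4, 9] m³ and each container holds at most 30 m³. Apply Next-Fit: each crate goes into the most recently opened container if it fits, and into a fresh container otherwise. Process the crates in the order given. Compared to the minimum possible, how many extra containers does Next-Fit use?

Next-Fit: [2,21] [9,9,7,2] [16,3,4] [9] → 4 containers.
Total size 82 m³; any packing needs at least ⌈82/30⌉ = 3 containers.
An optimal packing achieves that bound: [21,9] [16,9,4] [9,7,3,2,2] → 3 containers.
Excess: 4 − 3 = 1.

1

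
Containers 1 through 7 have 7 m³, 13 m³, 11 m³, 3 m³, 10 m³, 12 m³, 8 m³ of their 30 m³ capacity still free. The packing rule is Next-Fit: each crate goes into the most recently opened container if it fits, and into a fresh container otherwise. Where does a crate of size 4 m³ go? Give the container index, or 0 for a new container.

Next-Fit only looks at container 7, which has 8 m³ free.
4 m³ fits there.

7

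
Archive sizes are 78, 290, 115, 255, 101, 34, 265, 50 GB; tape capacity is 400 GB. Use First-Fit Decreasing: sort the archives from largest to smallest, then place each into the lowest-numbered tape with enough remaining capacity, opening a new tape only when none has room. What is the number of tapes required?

4 tapes

Sorted descending: 290, 265, 255, 115, 101, 78, 50, 34.
290 GB → tape 1 (remaining 110 GB)
265 GB → tape 2 (remaining 135 GB)
255 GB → tape 3 (remaining 145 GB)
115 GB → tape 2 (remaining 20 GB)
101 GB → tape 1 (remaining 9 GB)
78 GB → tape 3 (remaining 67 GB)
50 GB → tape 3 (remaining 17 GB)
34 GB → tape 4 (remaining 366 GB)
Final tapes: [290,101] [265,115] [255,78,50] [34].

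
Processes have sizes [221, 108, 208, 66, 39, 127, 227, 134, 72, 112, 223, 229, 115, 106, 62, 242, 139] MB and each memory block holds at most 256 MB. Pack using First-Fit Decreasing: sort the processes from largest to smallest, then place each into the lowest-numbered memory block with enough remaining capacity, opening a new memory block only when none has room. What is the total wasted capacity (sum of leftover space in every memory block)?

386

Sorted descending: 242, 229, 227, 223, 221, 208, 139, 134, 127, 115, 112, 108, 106, 72, 66, 62, 39.
Put 242 MB in memory block 1; 14 MB remain.
Put 229 MB in memory block 2; 27 MB remain.
Put 227 MB in memory block 3; 29 MB remain.
Put 223 MB in memory block 4; 33 MB remain.
Put 221 MB in memory block 5; 35 MB remain.
Put 208 MB in memory block 6; 48 MB remain.
Put 139 MB in memory block 7; 117 MB remain.
Put 134 MB in memory block 8; 122 MB remain.
Put 127 MB in memory block 9; 129 MB remain.
Put 115 MB in memory block 7; 2 MB remain.
Put 112 MB in memory block 8; 10 MB remain.
Put 108 MB in memory block 9; 21 MB remain.
Put 106 MB in memory block 10; 150 MB remain.
Put 72 MB in memory block 10; 78 MB remain.
Put 66 MB in memory block 10; 12 MB remain.
Put 62 MB in memory block 11; 194 MB remain.
Put 39 MB in memory block 6; 9 MB remain.
11 memory blocks × 256 MB = 2816 MB; used 2430 MB; unused 386 MB.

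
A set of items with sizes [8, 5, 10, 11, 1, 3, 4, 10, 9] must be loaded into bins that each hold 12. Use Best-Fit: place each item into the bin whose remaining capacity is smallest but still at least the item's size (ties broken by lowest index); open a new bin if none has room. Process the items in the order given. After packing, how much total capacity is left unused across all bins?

8 → bin 1 (remaining 4)
5 → bin 2 (remaining 7)
10 → bin 3 (remaining 2)
11 → bin 4 (remaining 1)
1 → bin 4 (remaining 0)
3 → bin 1 (remaining 1)
4 → bin 2 (remaining 3)
10 → bin 5 (remaining 2)
9 → bin 6 (remaining 3)
6 bins × 12 = 72; used 61; unused 11.

11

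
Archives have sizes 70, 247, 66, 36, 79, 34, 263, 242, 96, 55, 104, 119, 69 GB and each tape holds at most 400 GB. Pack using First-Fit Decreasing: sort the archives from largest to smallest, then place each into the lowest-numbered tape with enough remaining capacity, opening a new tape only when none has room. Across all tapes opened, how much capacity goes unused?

120

Sorted descending: 263, 247, 242, 119, 104, 96, 79, 70, 69, 66, 55, 36, 34.
263 GB → tape 1 (remaining 137 GB)
247 GB → tape 2 (remaining 153 GB)
242 GB → tape 3 (remaining 158 GB)
119 GB → tape 1 (remaining 18 GB)
104 GB → tape 2 (remaining 49 GB)
96 GB → tape 3 (remaining 62 GB)
79 GB → tape 4 (remaining 321 GB)
70 GB → tape 4 (remaining 251 GB)
69 GB → tape 4 (remaining 182 GB)
66 GB → tape 4 (remaining 116 GB)
55 GB → tape 3 (remaining 7 GB)
36 GB → tape 2 (remaining 13 GB)
34 GB → tape 4 (remaining 82 GB)
4 tapes × 400 GB = 1600 GB; used 1480 GB; unused 120 GB.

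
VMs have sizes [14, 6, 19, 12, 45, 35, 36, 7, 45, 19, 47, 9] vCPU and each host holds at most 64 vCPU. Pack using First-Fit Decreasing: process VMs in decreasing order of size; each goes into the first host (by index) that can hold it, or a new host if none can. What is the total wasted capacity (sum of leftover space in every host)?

Sorted descending: 47, 45, 45, 36, 35, 19, 19, 14, 12, 9, 7, 6.
host 1: place 47 vCPU, 17 vCPU left
host 2: place 45 vCPU, 19 vCPU left
host 3: place 45 vCPU, 19 vCPU left
host 4: place 36 vCPU, 28 vCPU left
host 5: place 35 vCPU, 29 vCPU left
host 2: place 19 vCPU, 0 vCPU left
host 3: place 19 vCPU, 0 vCPU left
host 1: place 14 vCPU, 3 vCPU left
host 4: place 12 vCPU, 16 vCPU left
host 4: place 9 vCPU, 7 vCPU left
host 4: place 7 vCPU, 0 vCPU left
host 5: place 6 vCPU, 23 vCPU left
5 hosts × 64 vCPU = 320 vCPU; used 294 vCPU; unused 26 vCPU.

26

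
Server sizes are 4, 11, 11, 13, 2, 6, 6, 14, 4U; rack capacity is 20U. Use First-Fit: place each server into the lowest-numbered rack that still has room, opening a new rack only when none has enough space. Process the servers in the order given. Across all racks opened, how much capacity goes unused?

rack 1: place 4U, 16U left
rack 1: place 11U, 5U left
rack 2: place 11U, 9U left
rack 3: place 13U, 7U left
rack 1: place 2U, 3U left
rack 2: place 6U, 3U left
rack 3: place 6U, 1U left
rack 4: place 14U, 6U left
rack 4: place 4U, 2U left
4 racks × 20U = 80U; used 71U; unused 9U.

9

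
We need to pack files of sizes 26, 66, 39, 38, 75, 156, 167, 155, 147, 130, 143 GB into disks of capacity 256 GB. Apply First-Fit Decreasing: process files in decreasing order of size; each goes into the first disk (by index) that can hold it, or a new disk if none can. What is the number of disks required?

6 disks

Sorted descending: 167, 156, 155, 147, 143, 130, 75, 66, 39, 38, 26.
disk 1: place 167 GB, 89 GB left
disk 2: place 156 GB, 100 GB left
disk 3: place 155 GB, 101 GB left
disk 4: place 147 GB, 109 GB left
disk 5: place 143 GB, 113 GB left
disk 6: place 130 GB, 126 GB left
disk 1: place 75 GB, 14 GB left
disk 2: place 66 GB, 34 GB left
disk 3: place 39 GB, 62 GB left
disk 3: place 38 GB, 24 GB left
disk 2: place 26 GB, 8 GB left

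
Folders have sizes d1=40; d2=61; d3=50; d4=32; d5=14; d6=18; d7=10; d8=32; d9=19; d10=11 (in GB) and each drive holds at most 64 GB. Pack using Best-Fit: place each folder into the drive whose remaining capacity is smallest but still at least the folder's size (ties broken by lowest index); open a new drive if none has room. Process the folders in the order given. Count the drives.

Put d1 (40 GB) in drive 1; 24 GB remain.
Put d2 (61 GB) in drive 2; 3 GB remain.
Put d3 (50 GB) in drive 3; 14 GB remain.
Put d4 (32 GB) in drive 4; 32 GB remain.
Put d5 (14 GB) in drive 3; 0 GB remain.
Put d6 (18 GB) in drive 1; 6 GB remain.
Put d7 (10 GB) in drive 4; 22 GB remain.
Put d8 (32 GB) in drive 5; 32 GB remain.
Put d9 (19 GB) in drive 4; 3 GB remain.
Put d10 (11 GB) in drive 5; 21 GB remain.
Final drives: [40,18] [61] [50,14] [32,10,19] [32,11].

5 drives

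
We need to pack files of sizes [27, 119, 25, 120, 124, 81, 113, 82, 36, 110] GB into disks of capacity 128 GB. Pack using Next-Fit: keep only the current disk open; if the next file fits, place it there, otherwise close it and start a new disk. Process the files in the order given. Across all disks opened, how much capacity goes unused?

Put 27 GB in disk 1; 101 GB remain.
Put 119 GB in disk 2; 9 GB remain.
Put 25 GB in disk 3; 103 GB remain.
Put 120 GB in disk 4; 8 GB remain.
Put 124 GB in disk 5; 4 GB remain.
Put 81 GB in disk 6; 47 GB remain.
Put 113 GB in disk 7; 15 GB remain.
Put 82 GB in disk 8; 46 GB remain.
Put 36 GB in disk 8; 10 GB remain.
Put 110 GB in disk 9; 18 GB remain.
9 disks × 128 GB = 1152 GB; used 837 GB; unused 315 GB.

315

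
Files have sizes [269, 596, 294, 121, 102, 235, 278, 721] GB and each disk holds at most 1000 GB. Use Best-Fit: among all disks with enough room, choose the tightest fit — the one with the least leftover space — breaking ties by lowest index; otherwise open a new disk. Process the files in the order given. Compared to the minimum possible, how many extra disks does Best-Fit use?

0

Best-Fit: [269,596,121] [294,102,235,278] [721] → 3 disks.
Total size 2616 GB; any packing needs at least ⌈2616/1000⌉ = 3 disks.
So 3 is already optimal.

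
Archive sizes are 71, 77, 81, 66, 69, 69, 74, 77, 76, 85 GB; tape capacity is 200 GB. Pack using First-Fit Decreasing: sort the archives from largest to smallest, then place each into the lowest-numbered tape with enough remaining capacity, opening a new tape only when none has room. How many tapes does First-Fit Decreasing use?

5 tapes

Sorted descending: 85, 81, 77, 77, 76, 74, 71, 69, 69, 66.
tape 1: place 85 GB, 115 GB left
tape 1: place 81 GB, 34 GB left
tape 2: place 77 GB, 123 GB left
tape 2: place 77 GB, 46 GB left
tape 3: place 76 GB, 124 GB left
tape 3: place 74 GB, 50 GB left
tape 4: place 71 GB, 129 GB left
tape 4: place 69 GB, 60 GB left
tape 5: place 69 GB, 131 GB left
tape 5: place 66 GB, 65 GB left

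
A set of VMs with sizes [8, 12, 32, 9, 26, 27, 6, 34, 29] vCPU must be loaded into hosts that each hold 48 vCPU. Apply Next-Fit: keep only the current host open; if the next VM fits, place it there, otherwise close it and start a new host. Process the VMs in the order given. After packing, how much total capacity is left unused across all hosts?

Put 8 vCPU in host 1; 40 vCPU remain.
Put 12 vCPU in host 1; 28 vCPU remain.
Put 32 vCPU in host 2; 16 vCPU remain.
Put 9 vCPU in host 2; 7 vCPU remain.
Put 26 vCPU in host 3; 22 vCPU remain.
Put 27 vCPU in host 4; 21 vCPU remain.
Put 6 vCPU in host 4; 15 vCPU remain.
Put 34 vCPU in host 5; 14 vCPU remain.
Put 29 vCPU in host 6; 19 vCPU remain.
6 hosts × 48 vCPU = 288 vCPU; used 183 vCPU; unused 105 vCPU.

105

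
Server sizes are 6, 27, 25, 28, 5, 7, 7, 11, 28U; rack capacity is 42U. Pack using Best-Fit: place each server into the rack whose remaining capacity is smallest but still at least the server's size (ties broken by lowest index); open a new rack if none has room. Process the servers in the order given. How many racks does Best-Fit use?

rack 1: place 6U, 36U left
rack 1: place 27U, 9U left
rack 2: place 25U, 17U left
rack 3: place 28U, 14U left
rack 1: place 5U, 4U left
rack 3: place 7U, 7U left
rack 3: place 7U, 0U left
rack 2: place 11U, 6U left
rack 4: place 28U, 14U left

4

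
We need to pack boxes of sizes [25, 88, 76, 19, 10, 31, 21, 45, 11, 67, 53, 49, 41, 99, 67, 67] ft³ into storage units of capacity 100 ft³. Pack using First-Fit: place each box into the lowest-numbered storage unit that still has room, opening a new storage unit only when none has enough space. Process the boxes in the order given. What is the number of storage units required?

9

storage unit 1: place 25 ft³, 75 ft³ left
storage unit 2: place 88 ft³, 12 ft³ left
storage unit 3: place 76 ft³, 24 ft³ left
storage unit 1: place 19 ft³, 56 ft³ left
storage unit 1: place 10 ft³, 46 ft³ left
storage unit 1: place 31 ft³, 15 ft³ left
storage unit 3: place 21 ft³, 3 ft³ left
storage unit 4: place 45 ft³, 55 ft³ left
storage unit 1: place 11 ft³, 4 ft³ left
storage unit 5: place 67 ft³, 33 ft³ left
storage unit 4: place 53 ft³, 2 ft³ left
storage unit 6: place 49 ft³, 51 ft³ left
storage unit 6: place 41 ft³, 10 ft³ left
storage unit 7: place 99 ft³, 1 ft³ left
storage unit 8: place 67 ft³, 33 ft³ left
storage unit 9: place 67 ft³, 33 ft³ left
Final storage units: [25,19,10,31,11] [88] [76,21] [45,53] [67] [49,41] [99] [67] [67].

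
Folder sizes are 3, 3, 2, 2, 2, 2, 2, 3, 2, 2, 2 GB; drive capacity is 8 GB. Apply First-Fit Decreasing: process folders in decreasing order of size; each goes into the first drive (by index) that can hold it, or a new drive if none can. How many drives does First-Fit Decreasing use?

Sorted descending: 3, 3, 3, 2, 2, 2, 2, 2, 2, 2, 2.
Put 3 GB in drive 1; 5 GB remain.
Put 3 GB in drive 1; 2 GB remain.
Put 3 GB in drive 2; 5 GB remain.
Put 2 GB in drive 1; 0 GB remain.
Put 2 GB in drive 2; 3 GB remain.
Put 2 GB in drive 2; 1 GB remain.
Put 2 GB in drive 3; 6 GB remain.
Put 2 GB in drive 3; 4 GB remain.
Put 2 GB in drive 3; 2 GB remain.
Put 2 GB in drive 3; 0 GB remain.
Put 2 GB in drive 4; 6 GB remain.
Final drives: [3,3,2] [3,2,2] [2,2,2,2] [2].

4 drives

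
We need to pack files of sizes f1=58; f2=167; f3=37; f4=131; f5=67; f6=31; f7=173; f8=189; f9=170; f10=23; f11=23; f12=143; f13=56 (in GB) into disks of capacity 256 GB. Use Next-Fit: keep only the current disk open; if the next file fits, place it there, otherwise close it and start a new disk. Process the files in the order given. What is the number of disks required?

6

Put f1 (58 GB) in disk 1; 198 GB remain.
Put f2 (167 GB) in disk 1; 31 GB remain.
Put f3 (37 GB) in disk 2; 219 GB remain.
Put f4 (131 GB) in disk 2; 88 GB remain.
Put f5 (67 GB) in disk 2; 21 GB remain.
Put f6 (31 GB) in disk 3; 225 GB remain.
Put f7 (173 GB) in disk 3; 52 GB remain.
Put f8 (189 GB) in disk 4; 67 GB remain.
Put f9 (170 GB) in disk 5; 86 GB remain.
Put f10 (23 GB) in disk 5; 63 GB remain.
Put f11 (23 GB) in disk 5; 40 GB remain.
Put f12 (143 GB) in disk 6; 113 GB remain.
Put f13 (56 GB) in disk 6; 57 GB remain.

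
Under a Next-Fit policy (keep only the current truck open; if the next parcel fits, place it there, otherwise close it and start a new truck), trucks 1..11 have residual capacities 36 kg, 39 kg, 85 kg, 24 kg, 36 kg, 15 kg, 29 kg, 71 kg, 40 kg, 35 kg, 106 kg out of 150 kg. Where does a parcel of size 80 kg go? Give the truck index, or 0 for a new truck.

11

Next-Fit only looks at truck 11, which has 106 kg free.
80 kg fits there.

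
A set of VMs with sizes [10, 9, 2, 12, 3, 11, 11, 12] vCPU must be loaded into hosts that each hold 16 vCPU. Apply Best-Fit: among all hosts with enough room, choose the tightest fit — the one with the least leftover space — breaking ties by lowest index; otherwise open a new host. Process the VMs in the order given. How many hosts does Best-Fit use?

6

host 1: place 10 vCPU, 6 vCPU left
host 2: place 9 vCPU, 7 vCPU left
host 1: place 2 vCPU, 4 vCPU left
host 3: place 12 vCPU, 4 vCPU left
host 1: place 3 vCPU, 1 vCPU left
host 4: place 11 vCPU, 5 vCPU left
host 5: place 11 vCPU, 5 vCPU left
host 6: place 12 vCPU, 4 vCPU left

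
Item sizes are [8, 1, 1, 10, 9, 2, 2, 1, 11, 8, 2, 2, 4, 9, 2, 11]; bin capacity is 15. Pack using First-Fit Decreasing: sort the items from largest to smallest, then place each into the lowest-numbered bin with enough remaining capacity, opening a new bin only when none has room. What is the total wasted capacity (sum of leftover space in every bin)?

Sorted descending: 11, 11, 10, 9, 9, 8, 8, 4, 2, 2, 2, 2, 2, 1, 1, 1.
Put 11 in bin 1; 4 remain.
Put 11 in bin 2; 4 remain.
Put 10 in bin 3; 5 remain.
Put 9 in bin 4; 6 remain.
Put 9 in bin 5; 6 remain.
Put 8 in bin 6; 7 remain.
Put 8 in bin 7; 7 remain.
Put 4 in bin 1; 0 remain.
Put 2 in bin 2; 2 remain.
Put 2 in bin 2; 0 remain.
Put 2 in bin 3; 3 remain.
Put 2 in bin 3; 1 remain.
Put 2 in bin 4; 4 remain.
Put 1 in bin 3; 0 remain.
Put 1 in bin 4; 3 remain.
Put 1 in bin 4; 2 remain.
7 bins × 15 = 105; used 83; unused 22.

22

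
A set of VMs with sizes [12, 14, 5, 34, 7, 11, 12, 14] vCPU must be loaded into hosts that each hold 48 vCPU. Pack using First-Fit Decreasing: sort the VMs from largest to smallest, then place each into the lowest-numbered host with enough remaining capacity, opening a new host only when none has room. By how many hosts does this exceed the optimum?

0

First-Fit Decreasing: [34,14] [14,12,12,7] [11,5] → 3 hosts.
Total size 109 vCPU; any packing needs at least ⌈109/48⌉ = 3 hosts.
So 3 is already optimal.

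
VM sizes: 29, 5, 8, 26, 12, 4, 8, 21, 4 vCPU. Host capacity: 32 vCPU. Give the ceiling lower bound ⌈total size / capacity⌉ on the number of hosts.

Total size = 29 + 5 + 8 + 26 + 12 + 4 + 8 + 21 + 4 = 117 vCPU.
⌈117 / 32⌉ = 4.

4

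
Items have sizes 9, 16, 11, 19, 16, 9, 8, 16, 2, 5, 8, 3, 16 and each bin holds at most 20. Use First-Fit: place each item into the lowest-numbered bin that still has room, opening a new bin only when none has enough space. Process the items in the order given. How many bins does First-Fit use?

Put 9 in bin 1; 11 remain.
Put 16 in bin 2; 4 remain.
Put 11 in bin 1; 0 remain.
Put 19 in bin 3; 1 remain.
Put 16 in bin 4; 4 remain.
Put 9 in bin 5; 11 remain.
Put 8 in bin 5; 3 remain.
Put 16 in bin 6; 4 remain.
Put 2 in bin 2; 2 remain.
Put 5 in bin 7; 15 remain.
Put 8 in bin 7; 7 remain.
Put 3 in bin 4; 1 remain.
Put 16 in bin 8; 4 remain.
Final bins: [9,11] [16,2] [19] [16,3] [9,8] [16] [5,8] [16].

8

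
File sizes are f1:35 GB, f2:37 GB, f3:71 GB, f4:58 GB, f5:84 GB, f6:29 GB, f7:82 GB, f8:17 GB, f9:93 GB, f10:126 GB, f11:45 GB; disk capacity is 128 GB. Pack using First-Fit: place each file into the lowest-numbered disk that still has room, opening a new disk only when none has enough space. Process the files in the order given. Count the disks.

7 disks

Put f1 (35 GB) in disk 1; 93 GB remain.
Put f2 (37 GB) in disk 1; 56 GB remain.
Put f3 (71 GB) in disk 2; 57 GB remain.
Put f4 (58 GB) in disk 3; 70 GB remain.
Put f5 (84 GB) in disk 4; 44 GB remain.
Put f6 (29 GB) in disk 1; 27 GB remain.
Put f7 (82 GB) in disk 5; 46 GB remain.
Put f8 (17 GB) in disk 1; 10 GB remain.
Put f9 (93 GB) in disk 6; 35 GB remain.
Put f10 (126 GB) in disk 7; 2 GB remain.
Put f11 (45 GB) in disk 2; 12 GB remain.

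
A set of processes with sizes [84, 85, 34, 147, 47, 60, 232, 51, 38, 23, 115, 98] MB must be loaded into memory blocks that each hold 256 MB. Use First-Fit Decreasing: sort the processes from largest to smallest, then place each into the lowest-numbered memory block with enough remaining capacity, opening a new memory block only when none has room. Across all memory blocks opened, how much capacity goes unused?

266

Sorted descending: 232, 147, 115, 98, 85, 84, 60, 51, 47, 38, 34, 23.
memory block 1: place 232 MB, 24 MB left
memory block 2: place 147 MB, 109 MB left
memory block 3: place 115 MB, 141 MB left
memory block 2: place 98 MB, 11 MB left
memory block 3: place 85 MB, 56 MB left
memory block 4: place 84 MB, 172 MB left
memory block 4: place 60 MB, 112 MB left
memory block 3: place 51 MB, 5 MB left
memory block 4: place 47 MB, 65 MB left
memory block 4: place 38 MB, 27 MB left
memory block 5: place 34 MB, 222 MB left
memory block 1: place 23 MB, 1 MB left
5 memory blocks × 256 MB = 1280 MB; used 1014 MB; unused 266 MB.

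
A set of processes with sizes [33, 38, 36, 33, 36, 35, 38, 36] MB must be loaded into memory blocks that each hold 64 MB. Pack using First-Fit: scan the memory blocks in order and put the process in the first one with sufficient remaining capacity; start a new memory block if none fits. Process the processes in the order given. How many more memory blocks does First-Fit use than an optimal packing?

0

First-Fit: [33] [38] [36] [33] [36] [35] [38] [36] → 8 memory blocks.
8 processes exceed 32 MB (half the capacity), and no two of those can share a memory block, so at least 8 memory blocks are needed.
So 8 is already optimal.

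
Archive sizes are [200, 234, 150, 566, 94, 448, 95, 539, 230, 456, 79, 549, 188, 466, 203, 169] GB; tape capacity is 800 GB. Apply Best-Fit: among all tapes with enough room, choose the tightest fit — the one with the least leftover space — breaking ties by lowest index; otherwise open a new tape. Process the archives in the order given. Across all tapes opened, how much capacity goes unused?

934

tape 1: place 200 GB, 600 GB left
tape 1: place 234 GB, 366 GB left
tape 1: place 150 GB, 216 GB left
tape 2: place 566 GB, 234 GB left
tape 1: place 94 GB, 122 GB left
tape 3: place 448 GB, 352 GB left
tape 1: place 95 GB, 27 GB left
tape 4: place 539 GB, 261 GB left
tape 2: place 230 GB, 4 GB left
tape 5: place 456 GB, 344 GB left
tape 4: place 79 GB, 182 GB left
tape 6: place 549 GB, 251 GB left
tape 6: place 188 GB, 63 GB left
tape 7: place 466 GB, 334 GB left
tape 7: place 203 GB, 131 GB left
tape 4: place 169 GB, 13 GB left
7 tapes × 800 GB = 5600 GB; used 4666 GB; unused 934 GB.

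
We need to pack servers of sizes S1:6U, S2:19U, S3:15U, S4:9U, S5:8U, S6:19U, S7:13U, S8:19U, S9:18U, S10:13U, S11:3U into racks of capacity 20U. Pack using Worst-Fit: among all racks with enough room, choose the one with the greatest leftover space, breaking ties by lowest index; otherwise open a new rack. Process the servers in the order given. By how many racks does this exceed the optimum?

1

Worst-Fit: [6,9] [19] [15] [8,3] [19] [13] [19] [18] [13] → 9 racks.
Total size 142U; any packing needs at least ⌈142/20⌉ = 8 racks.
An optimal packing achieves that bound: [19] [19] [19] [18] [15,3] [13,6] [13] [9,8] → 8 racks.
Excess: 9 − 8 = 1.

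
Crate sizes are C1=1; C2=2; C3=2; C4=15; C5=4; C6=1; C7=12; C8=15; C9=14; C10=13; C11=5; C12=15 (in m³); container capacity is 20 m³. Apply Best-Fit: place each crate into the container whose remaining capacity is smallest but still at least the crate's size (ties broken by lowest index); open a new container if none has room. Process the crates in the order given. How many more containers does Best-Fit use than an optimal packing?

Best-Fit: [1,2,2,15] [4,1,12] [15,5] [14] [13] [15] → 6 containers.
6 crates exceed 10 m³ (half the capacity), and no two of those can share a container, so at least 6 containers are needed.
So 6 is already optimal.

0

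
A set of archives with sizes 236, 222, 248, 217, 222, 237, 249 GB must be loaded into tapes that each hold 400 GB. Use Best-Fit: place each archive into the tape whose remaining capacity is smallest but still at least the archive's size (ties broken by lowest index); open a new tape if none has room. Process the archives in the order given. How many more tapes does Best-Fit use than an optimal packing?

Best-Fit: [236] [222] [248] [217] [222] [237] [249] → 7 tapes.
7 archives exceed 200 GB (half the capacity), and no two of those can share a tape, so at least 7 tapes are needed.
So 7 is already optimal.

0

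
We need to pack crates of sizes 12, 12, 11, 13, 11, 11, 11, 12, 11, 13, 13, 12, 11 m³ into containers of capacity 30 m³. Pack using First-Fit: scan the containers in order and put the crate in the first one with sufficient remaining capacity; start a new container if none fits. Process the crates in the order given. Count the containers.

7

12 m³ → container 1 (remaining 18 m³)
12 m³ → container 1 (remaining 6 m³)
11 m³ → container 2 (remaining 19 m³)
13 m³ → container 2 (remaining 6 m³)
11 m³ → container 3 (remaining 19 m³)
11 m³ → container 3 (remaining 8 m³)
11 m³ → container 4 (remaining 19 m³)
12 m³ → container 4 (remaining 7 m³)
11 m³ → container 5 (remaining 19 m³)
13 m³ → container 5 (remaining 6 m³)
13 m³ → container 6 (remaining 17 m³)
12 m³ → container 6 (remaining 5 m³)
11 m³ → container 7 (remaining 19 m³)
Final containers: [12,12] [11,13] [11,11] [11,12] [11,13] [13,12] [11].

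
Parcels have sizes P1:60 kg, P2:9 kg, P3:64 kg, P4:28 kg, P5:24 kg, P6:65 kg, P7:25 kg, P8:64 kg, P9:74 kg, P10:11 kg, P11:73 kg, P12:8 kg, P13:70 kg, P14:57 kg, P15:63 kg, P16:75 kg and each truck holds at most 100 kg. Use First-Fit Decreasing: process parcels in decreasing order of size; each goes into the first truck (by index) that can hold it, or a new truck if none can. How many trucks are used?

10

Sorted descending: 75, 74, 73, 70, 65, 64, 64, 63, 60, 57, 28, 25, 24, 11, 9, 8.
75 kg → truck 1 (remaining 25 kg)
74 kg → truck 2 (remaining 26 kg)
73 kg → truck 3 (remaining 27 kg)
70 kg → truck 4 (remaining 30 kg)
65 kg → truck 5 (remaining 35 kg)
64 kg → truck 6 (remaining 36 kg)
64 kg → truck 7 (remaining 36 kg)
63 kg → truck 8 (remaining 37 kg)
60 kg → truck 9 (remaining 40 kg)
57 kg → truck 10 (remaining 43 kg)
28 kg → truck 4 (remaining 2 kg)
25 kg → truck 1 (remaining 0 kg)
24 kg → truck 2 (remaining 2 kg)
11 kg → truck 3 (remaining 16 kg)
9 kg → truck 3 (remaining 7 kg)
8 kg → truck 5 (remaining 27 kg)
Final trucks: [75,25] [74,24] [73,11,9] [70,28] [65,8] [64] [64] [63] [60] [57].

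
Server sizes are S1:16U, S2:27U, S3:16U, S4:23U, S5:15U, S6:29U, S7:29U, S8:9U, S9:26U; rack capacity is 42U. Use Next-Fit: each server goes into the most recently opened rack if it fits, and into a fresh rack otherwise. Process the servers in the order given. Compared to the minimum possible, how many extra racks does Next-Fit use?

2

Next-Fit: [16] [27] [16,23] [15] [29] [29,9] [26] → 7 racks.
Total size 190U; any packing needs at least ⌈190/42⌉ = 5 racks.
An optimal packing achieves that bound: [29,9] [29] [27,15] [26,16] [23,16] → 5 racks.
Excess: 7 − 5 = 2.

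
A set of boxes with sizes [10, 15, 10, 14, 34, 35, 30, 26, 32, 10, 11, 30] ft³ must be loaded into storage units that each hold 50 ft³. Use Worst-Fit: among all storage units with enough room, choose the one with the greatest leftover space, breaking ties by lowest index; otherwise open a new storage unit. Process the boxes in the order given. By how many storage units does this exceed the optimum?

Worst-Fit: [10,15,10,14] [34] [35] [30,11] [26,10] [32] [30] → 7 storage units.
Total size 257 ft³; any packing needs at least ⌈257/50⌉ = 6 storage units.
An optimal packing achieves that bound: [35,15] [34,14] [32,11] [30,10,10] [30,10] [26] → 6 storage units.
Excess: 7 − 6 = 1.

1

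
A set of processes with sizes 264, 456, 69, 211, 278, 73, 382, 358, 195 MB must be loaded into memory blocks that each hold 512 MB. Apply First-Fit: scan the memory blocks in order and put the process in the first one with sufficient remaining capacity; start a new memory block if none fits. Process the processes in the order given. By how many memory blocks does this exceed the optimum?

1

First-Fit: [264,69,73] [456] [211,278] [382] [358] [195] → 6 memory blocks.
Total size 2286 MB; any packing needs at least ⌈2286/512⌉ = 5 memory blocks.
An optimal packing achieves that bound: [456] [382,73] [358,69] [278,211] [264,195] → 5 memory blocks.
Excess: 6 − 5 = 1.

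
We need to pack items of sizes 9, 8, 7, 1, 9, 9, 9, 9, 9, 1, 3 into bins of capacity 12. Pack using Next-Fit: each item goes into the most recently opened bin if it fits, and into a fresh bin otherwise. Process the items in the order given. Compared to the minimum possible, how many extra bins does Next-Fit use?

1

Next-Fit: [9] [8] [7,1] [9] [9] [9] [9] [9,1] [3] → 9 bins.
8 items exceed 6 (half the capacity), and no two of those can share a bin, so at least 8 bins are needed.
An optimal packing achieves that bound: [9,3] [9,1,1] [9] [9] [9] [9] [8] [7] → 8 bins.
Excess: 9 − 8 = 1.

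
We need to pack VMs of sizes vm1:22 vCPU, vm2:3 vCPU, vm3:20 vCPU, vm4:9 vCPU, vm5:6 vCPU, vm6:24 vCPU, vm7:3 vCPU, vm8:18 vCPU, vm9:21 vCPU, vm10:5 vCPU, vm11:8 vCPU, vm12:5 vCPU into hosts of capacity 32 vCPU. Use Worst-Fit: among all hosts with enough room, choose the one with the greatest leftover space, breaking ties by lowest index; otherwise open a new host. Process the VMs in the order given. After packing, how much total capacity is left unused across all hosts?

vm1 (22 vCPU) → host 1 (remaining 10 vCPU)
vm2 (3 vCPU) → host 1 (remaining 7 vCPU)
vm3 (20 vCPU) → host 2 (remaining 12 vCPU)
vm4 (9 vCPU) → host 2 (remaining 3 vCPU)
vm5 (6 vCPU) → host 1 (remaining 1 vCPU)
vm6 (24 vCPU) → host 3 (remaining 8 vCPU)
vm7 (3 vCPU) → host 3 (remaining 5 vCPU)
vm8 (18 vCPU) → host 4 (remaining 14 vCPU)
vm9 (21 vCPU) → host 5 (remaining 11 vCPU)
vm10 (5 vCPU) → host 4 (remaining 9 vCPU)
vm11 (8 vCPU) → host 5 (remaining 3 vCPU)
vm12 (5 vCPU) → host 4 (remaining 4 vCPU)
5 hosts × 32 vCPU = 160 vCPU; used 144 vCPU; unused 16 vCPU.

16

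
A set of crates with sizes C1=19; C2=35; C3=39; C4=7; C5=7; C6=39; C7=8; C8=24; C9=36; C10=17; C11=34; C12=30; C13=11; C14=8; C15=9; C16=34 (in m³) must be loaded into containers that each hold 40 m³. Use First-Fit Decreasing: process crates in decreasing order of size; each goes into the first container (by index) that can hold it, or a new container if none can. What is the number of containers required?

Sorted descending: 39, 39, 36, 35, 34, 34, 30, 24, 19, 17, 11, 9, 8, 8, 7, 7.
container 1: place 39 m³, 1 m³ left
container 2: place 39 m³, 1 m³ left
container 3: place 36 m³, 4 m³ left
container 4: place 35 m³, 5 m³ left
container 5: place 34 m³, 6 m³ left
container 6: place 34 m³, 6 m³ left
container 7: place 30 m³, 10 m³ left
container 8: place 24 m³, 16 m³ left
container 9: place 19 m³, 21 m³ left
container 9: place 17 m³, 4 m³ left
container 8: place 11 m³, 5 m³ left
container 7: place 9 m³, 1 m³ left
container 10: place 8 m³, 32 m³ left
container 10: place 8 m³, 24 m³ left
container 10: place 7 m³, 17 m³ left
container 10: place 7 m³, 10 m³ left
Final containers: [39] [39] [36] [35] [34] [34] [30,9] [24,11] [19,17] [8,8,7,7].

10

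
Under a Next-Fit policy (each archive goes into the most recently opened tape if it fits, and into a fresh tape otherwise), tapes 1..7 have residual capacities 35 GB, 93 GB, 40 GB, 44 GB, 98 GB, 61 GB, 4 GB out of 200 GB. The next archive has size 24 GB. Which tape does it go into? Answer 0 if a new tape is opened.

0

Next-Fit only looks at tape 7, which has 4 GB free.
24 GB does not fit, so a new tape is opened.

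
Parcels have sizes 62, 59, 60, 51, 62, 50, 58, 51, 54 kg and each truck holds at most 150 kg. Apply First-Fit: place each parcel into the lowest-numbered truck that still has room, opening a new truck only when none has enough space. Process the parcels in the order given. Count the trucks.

Put 62 kg in truck 1; 88 kg remain.
Put 59 kg in truck 1; 29 kg remain.
Put 60 kg in truck 2; 90 kg remain.
Put 51 kg in truck 2; 39 kg remain.
Put 62 kg in truck 3; 88 kg remain.
Put 50 kg in truck 3; 38 kg remain.
Put 58 kg in truck 4; 92 kg remain.
Put 51 kg in truck 4; 41 kg remain.
Put 54 kg in truck 5; 96 kg remain.
Final trucks: [62,59] [60,51] [62,50] [58,51] [54].

5 trucks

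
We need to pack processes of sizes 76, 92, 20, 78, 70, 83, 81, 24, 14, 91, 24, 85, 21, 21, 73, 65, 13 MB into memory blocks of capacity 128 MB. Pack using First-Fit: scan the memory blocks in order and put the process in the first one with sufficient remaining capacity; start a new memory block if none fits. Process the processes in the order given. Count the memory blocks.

10 memory blocks

Put 76 MB in memory block 1; 52 MB remain.
Put 92 MB in memory block 2; 36 MB remain.
Put 20 MB in memory block 1; 32 MB remain.
Put 78 MB in memory block 3; 50 MB remain.
Put 70 MB in memory block 4; 58 MB remain.
Put 83 MB in memory block 5; 45 MB remain.
Put 81 MB in memory block 6; 47 MB remain.
Put 24 MB in memory block 1; 8 MB remain.
Put 14 MB in memory block 2; 22 MB remain.
Put 91 MB in memory block 7; 37 MB remain.
Put 24 MB in memory block 3; 26 MB remain.
Put 85 MB in memory block 8; 43 MB remain.
Put 21 MB in memory block 2; 1 MB remain.
Put 21 MB in memory block 3; 5 MB remain.
Put 73 MB in memory block 9; 55 MB remain.
Put 65 MB in memory block 10; 63 MB remain.
Put 13 MB in memory block 4; 45 MB remain.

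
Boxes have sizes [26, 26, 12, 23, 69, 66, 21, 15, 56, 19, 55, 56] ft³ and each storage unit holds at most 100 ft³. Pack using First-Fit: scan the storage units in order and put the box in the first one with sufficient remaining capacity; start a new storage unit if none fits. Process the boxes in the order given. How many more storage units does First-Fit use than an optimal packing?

First-Fit: [26,26,12,23] [69,21] [66,15,19] [56] [55] [56] → 6 storage units.
Total size 444 ft³; any packing needs at least ⌈444/100⌉ = 5 storage units.
An optimal packing achieves that bound: [69,26] [66,26] [56,23,21] [56,19,15] [55,12] → 5 storage units.
Excess: 6 − 5 = 1.

1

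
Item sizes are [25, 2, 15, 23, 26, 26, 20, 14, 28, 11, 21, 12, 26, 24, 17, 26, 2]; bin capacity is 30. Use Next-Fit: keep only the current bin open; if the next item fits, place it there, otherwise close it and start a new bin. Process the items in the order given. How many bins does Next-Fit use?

Put 25 in bin 1; 5 remain.
Put 2 in bin 1; 3 remain.
Put 15 in bin 2; 15 remain.
Put 23 in bin 3; 7 remain.
Put 26 in bin 4; 4 remain.
Put 26 in bin 5; 4 remain.
Put 20 in bin 6; 10 remain.
Put 14 in bin 7; 16 remain.
Put 28 in bin 8; 2 remain.
Put 11 in bin 9; 19 remain.
Put 21 in bin 10; 9 remain.
Put 12 in bin 11; 18 remain.
Put 26 in bin 12; 4 remain.
Put 24 in bin 13; 6 remain.
Put 17 in bin 14; 13 remain.
Put 26 in bin 15; 4 remain.
Put 2 in bin 15; 2 remain.
Final bins: [25,2] [15] [23] [26] [26] [20] [14] [28] [11] [21] [12] [26] [24] [17] [26,2].

15 bins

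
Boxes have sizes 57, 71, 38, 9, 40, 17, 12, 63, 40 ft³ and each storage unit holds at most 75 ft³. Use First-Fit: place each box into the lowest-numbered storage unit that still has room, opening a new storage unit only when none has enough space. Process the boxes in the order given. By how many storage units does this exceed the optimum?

First-Fit: [57,9] [71] [38,17,12] [40] [63] [40] → 6 storage units.
6 boxes exceed 37.5 ft³ (half the capacity), and no two of those can share a storage unit, so at least 6 storage units are needed.
So 6 is already optimal.

0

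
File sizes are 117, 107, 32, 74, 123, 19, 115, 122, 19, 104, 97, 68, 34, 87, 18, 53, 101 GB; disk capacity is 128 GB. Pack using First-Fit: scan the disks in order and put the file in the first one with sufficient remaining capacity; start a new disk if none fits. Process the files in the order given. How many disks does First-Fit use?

disk 1: place 117 GB, 11 GB left
disk 2: place 107 GB, 21 GB left
disk 3: place 32 GB, 96 GB left
disk 3: place 74 GB, 22 GB left
disk 4: place 123 GB, 5 GB left
disk 2: place 19 GB, 2 GB left
disk 5: place 115 GB, 13 GB left
disk 6: place 122 GB, 6 GB left
disk 3: place 19 GB, 3 GB left
disk 7: place 104 GB, 24 GB left
disk 8: place 97 GB, 31 GB left
disk 9: place 68 GB, 60 GB left
disk 9: place 34 GB, 26 GB left
disk 10: place 87 GB, 41 GB left
disk 7: place 18 GB, 6 GB left
disk 11: place 53 GB, 75 GB left
disk 12: place 101 GB, 27 GB left
Final disks: [117] [107,19] [32,74,19] [123] [115] [122] [104,18] [97] [68,34] [87] [53] [101].

12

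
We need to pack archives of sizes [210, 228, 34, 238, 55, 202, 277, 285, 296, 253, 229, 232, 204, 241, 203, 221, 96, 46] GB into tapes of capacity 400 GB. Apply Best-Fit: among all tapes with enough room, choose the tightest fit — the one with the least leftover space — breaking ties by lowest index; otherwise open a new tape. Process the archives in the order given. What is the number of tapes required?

14

tape 1: place 210 GB, 190 GB left
tape 2: place 228 GB, 172 GB left
tape 2: place 34 GB, 138 GB left
tape 3: place 238 GB, 162 GB left
tape 2: place 55 GB, 83 GB left
tape 4: place 202 GB, 198 GB left
tape 5: place 277 GB, 123 GB left
tape 6: place 285 GB, 115 GB left
tape 7: place 296 GB, 104 GB left
tape 8: place 253 GB, 147 GB left
tape 9: place 229 GB, 171 GB left
tape 10: place 232 GB, 168 GB left
tape 11: place 204 GB, 196 GB left
tape 12: place 241 GB, 159 GB left
tape 13: place 203 GB, 197 GB left
tape 14: place 221 GB, 179 GB left
tape 7: place 96 GB, 8 GB left
tape 2: place 46 GB, 37 GB left
Final tapes: [210] [228,34,55,46] [238] [202] [277] [285] [296,96] [253] [229] [232] [204] [241] [203] [221].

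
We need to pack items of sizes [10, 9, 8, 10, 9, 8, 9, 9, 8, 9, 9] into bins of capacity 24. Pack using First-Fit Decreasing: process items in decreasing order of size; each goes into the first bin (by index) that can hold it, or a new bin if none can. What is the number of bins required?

Sorted descending: 10, 10, 9, 9, 9, 9, 9, 9, 8, 8, 8.
10 → bin 1 (remaining 14)
10 → bin 1 (remaining 4)
9 → bin 2 (remaining 15)
9 → bin 2 (remaining 6)
9 → bin 3 (remaining 15)
9 → bin 3 (remaining 6)
9 → bin 4 (remaining 15)
9 → bin 4 (remaining 6)
8 → bin 5 (remaining 16)
8 → bin 5 (remaining 8)
8 → bin 5 (remaining 0)

5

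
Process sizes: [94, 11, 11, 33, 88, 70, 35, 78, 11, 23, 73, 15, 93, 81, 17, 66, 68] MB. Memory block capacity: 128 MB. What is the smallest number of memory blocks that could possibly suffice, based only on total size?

Total size = 94 + 11 + 11 + 33 + 88 + 70 + 35 + 78 + 11 + 23 + 73 + 15 + 93 + 81 + 17 + 66 + 68 = 867 MB.
⌈867 / 128⌉ = 7.

7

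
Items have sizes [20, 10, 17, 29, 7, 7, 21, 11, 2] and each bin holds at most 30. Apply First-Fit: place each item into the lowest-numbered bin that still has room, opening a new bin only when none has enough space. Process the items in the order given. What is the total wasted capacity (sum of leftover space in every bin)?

26

bin 1: place 20, 10 left
bin 1: place 10, 0 left
bin 2: place 17, 13 left
bin 3: place 29, 1 left
bin 2: place 7, 6 left
bin 4: place 7, 23 left
bin 4: place 21, 2 left
bin 5: place 11, 19 left
bin 2: place 2, 4 left
5 bins × 30 = 150; used 124; unused 26.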